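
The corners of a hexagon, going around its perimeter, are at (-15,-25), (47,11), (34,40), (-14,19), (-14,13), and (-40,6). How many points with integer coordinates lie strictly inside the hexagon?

2660

The shoelace formula gives twice the area as |[(-15)·11 − 47·(-25)] + [47·40 − 34·11] + [34·19 − (-14)·40] + [(-14)·13 − (-14)·19] + [(-14)·6 − (-40)·13] + [(-40)·(-25) − (-15)·6]| = 5332, so the area is 2666.
Along each edge there are gcd(|Δx|,|Δy|)+1 lattice points, so counting each shared vertex once the boundary has gcd(62,36) + gcd(13,29) + gcd(48,21) + gcd(0,6) + gcd(26,7) + gcd(25,31) = 2+1+3+6+1+1 = 14.
By Pick's theorem A = I + B/2 − 1, so I = 2666 − 14/2 + 1 = 2660.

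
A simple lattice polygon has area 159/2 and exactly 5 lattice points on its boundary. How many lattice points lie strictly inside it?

From Pick's theorem, I = A − B/2 + 1 = 159/2 − 5/2 + 1 = 78.

78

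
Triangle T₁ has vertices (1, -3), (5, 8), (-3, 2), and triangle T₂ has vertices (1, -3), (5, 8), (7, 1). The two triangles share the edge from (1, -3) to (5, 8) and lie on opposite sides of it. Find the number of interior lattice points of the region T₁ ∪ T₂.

The union is the simple quadrilateral with vertices (1, -3), (-3, 2), (5, 8), (7, 1) in order.
The shoelace formula gives twice the area as |[1·2 − (-3)·(-3)] + [(-3)·8 − 5·2] + [5·1 − 7·8] + [7·(-3) − 1·1]| = 114, so the area is 57.
Summing gcd(|Δx|,|Δy|) over the edges gives the boundary count: gcd(4,5) + gcd(8,6) + gcd(2,7) + gcd(6,4) = 1+2+1+2 = 6.
By Pick's theorem I = A − B/2 + 1 = 57 − 6/2 + 1 = 55.

55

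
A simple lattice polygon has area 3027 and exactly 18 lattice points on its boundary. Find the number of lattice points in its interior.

3019

Pick's theorem A = I + B/2 − 1 rearranges to I = A − B/2 + 1 = 3027 − 18/2 + 1 = 3019.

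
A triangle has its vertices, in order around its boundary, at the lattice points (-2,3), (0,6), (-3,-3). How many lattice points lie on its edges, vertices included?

The number of boundary lattice points is Σ gcd(|Δx|,|Δy|) = gcd(2,3) + gcd(3,9) + gcd(1,6) = 1+3+1 = 5.

5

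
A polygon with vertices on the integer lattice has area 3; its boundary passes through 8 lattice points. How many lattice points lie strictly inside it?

0

Pick's theorem A = I + B/2 − 1 rearranges to I = A − B/2 + 1 = 3 − 8/2 + 1 = 0.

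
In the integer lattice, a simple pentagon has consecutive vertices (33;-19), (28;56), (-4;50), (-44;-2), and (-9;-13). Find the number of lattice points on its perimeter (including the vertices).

18

Along each edge there are gcd(|Δx|,|Δy|)+1 lattice points, so counting each shared vertex once the boundary has gcd(5,75) + gcd(32,6) + gcd(40,52) + gcd(35,11) + gcd(42,6) = 5+2+4+1+6 = 18.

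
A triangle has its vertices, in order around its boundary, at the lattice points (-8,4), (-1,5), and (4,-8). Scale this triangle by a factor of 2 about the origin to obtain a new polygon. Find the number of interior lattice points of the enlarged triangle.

179

By the shoelace formula, twice the signed area is |((-8)·5 − (-1)·4) + ((-1)·(-8) − 4·5) + (4·4 − (-8)·(-8))| = 96, so the area is 48.
The number of boundary lattice points is Σ gcd(|Δx|,|Δy|) = gcd(7,1) + gcd(5,13) + gcd(12,12) = 1+1+12 = 14.
Scaling by 2 multiplies the area by 2² = 4 (so the new area is 192) and multiplies the boundary lattice-point count by 2, giving 28.
By Pick's theorem, the interior count of the dilated polygon is 192 − 28/2 + 1 = 179.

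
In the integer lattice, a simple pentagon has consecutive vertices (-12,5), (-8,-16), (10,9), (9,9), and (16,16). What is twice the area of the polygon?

Using the shoelace formula, 2A = |((-12)·(-16) − (-8)·5) + ((-8)·9 − 10·(-16)) + (10·9 − 9·9) + (9·16 − 16·9) + (16·5 − (-12)·16)| = 601, so the area is 601/2.

601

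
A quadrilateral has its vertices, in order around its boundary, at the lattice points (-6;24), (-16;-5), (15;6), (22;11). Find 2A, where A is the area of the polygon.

The shoelace formula gives twice the area as |[(-6)·(-5) − (-16)·24] + [(-16)·6 − 15·(-5)] + [15·11 − 22·6] + [22·24 − (-6)·11]| = 1020, so the area is 510.

1020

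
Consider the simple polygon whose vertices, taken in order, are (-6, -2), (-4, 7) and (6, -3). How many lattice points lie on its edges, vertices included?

12

The number of boundary lattice points is Σ gcd(|Δx|,|Δy|) = gcd(2,9) + gcd(10,10) + gcd(12,1) = 1+10+1 = 12.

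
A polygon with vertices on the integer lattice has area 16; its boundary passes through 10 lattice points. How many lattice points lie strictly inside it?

12

Pick's theorem A = I + B/2 − 1 rearranges to I = A − B/2 + 1 = 16 − 10/2 + 1 = 12.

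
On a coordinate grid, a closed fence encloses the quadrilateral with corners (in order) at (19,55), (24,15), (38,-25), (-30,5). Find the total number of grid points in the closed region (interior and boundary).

By the shoelace formula, twice the signed area is |[19·15 − 24·55] + [24·(-25) − 38·15] + [38·5 − (-30)·(-25)] + [(-30)·55 − 19·5]| = 4510, so the area is 2255.
The number of boundary lattice points is Σ gcd(|Δx|,|Δy|) = gcd(5,40) + gcd(14,40) + gcd(68,30) + gcd(49,50) = 5+2+2+1 = 10.
Pick's theorem gives I = A − B/2 + 1 = 2255 − 10/2 + 1 = 2251, so the closed region contains I + B = 2251 + 10 = 2261 lattice points.

2261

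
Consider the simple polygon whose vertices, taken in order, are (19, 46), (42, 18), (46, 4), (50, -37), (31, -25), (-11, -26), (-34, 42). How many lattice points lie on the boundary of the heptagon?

Summing gcd(|Δx|,|Δy|) over the edges gives the boundary count: gcd(23,28) + gcd(4,14) + gcd(4,41) + gcd(19,12) + gcd(42,1) + gcd(23,68) + gcd(53,4) = 1+2+1+1+1+1+1 = 8.

8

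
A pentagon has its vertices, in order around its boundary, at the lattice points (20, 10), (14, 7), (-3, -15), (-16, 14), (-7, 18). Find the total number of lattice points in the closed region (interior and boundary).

By the shoelace formula, twice the signed area is |[20·7 − 14·10] + [14·(-15) − (-3)·7] + [(-3)·14 − (-16)·(-15)] + [(-16)·18 − (-7)·14] + [(-7)·10 − 20·18]| = 1091, so the area is 545.5.
The number of boundary lattice points is Σ gcd(|Δx|,|Δy|) = gcd(6,3) + gcd(17,22) + gcd(13,29) + gcd(9,4) + gcd(27,8) = 3+1+1+1+1 = 7.
Pick's theorem gives I = A − B/2 + 1 = 545.5 − 7/2 + 1 = 543, so the closed region contains I + B = 543 + 7 = 550 lattice points.

550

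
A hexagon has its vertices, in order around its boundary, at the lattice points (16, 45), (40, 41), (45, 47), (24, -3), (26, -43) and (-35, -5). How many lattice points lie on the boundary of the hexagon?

10

Along each edge there are gcd(|Δx|,|Δy|)+1 lattice points, so counting each shared vertex once the boundary has gcd(24,4) + gcd(5,6) + gcd(21,50) + gcd(2,40) + gcd(61,38) + gcd(51,50) = 4+1+1+2+1+1 = 10.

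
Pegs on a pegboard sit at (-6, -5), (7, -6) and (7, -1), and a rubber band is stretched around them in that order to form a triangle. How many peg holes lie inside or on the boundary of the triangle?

Using the shoelace formula, 2A = |[(-6)·(-6) − 7·(-5)] + [7·(-1) − 7·(-6)] + [7·(-5) − (-6)·(-1)]| = 65, so the area is 65/2.
Along each edge there are gcd(|Δx|,|Δy|)+1 lattice points, so counting each shared vertex once the boundary has gcd(13,1) + gcd(0,5) + gcd(13,4) = 1+5+1 = 7.
Pick's theorem gives I = A − B/2 + 1 = 65/2 − 7/2 + 1 = 30, so the closed region contains I + B = 30 + 7 = 37 lattice points.

37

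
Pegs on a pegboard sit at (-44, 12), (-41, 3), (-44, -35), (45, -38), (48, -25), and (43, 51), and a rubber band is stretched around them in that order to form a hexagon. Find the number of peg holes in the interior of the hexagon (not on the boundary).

6074

The shoelace formula gives twice the area as |[(-44)·3 − (-41)·12] + [(-41)·(-35) − (-44)·3] + [(-44)·(-38) − 45·(-35)] + [45·(-25) − 48·(-38)] + [48·51 − 43·(-25)] + [43·12 − (-44)·51]| = 12156, so the area is 6078.
The number of boundary lattice points is Σ gcd(|Δx|,|Δy|) = gcd(3,9) + gcd(3,38) + gcd(89,3) + gcd(3,13) + gcd(5,76) + gcd(87,39) = 3+1+1+1+1+3 = 10.
By Pick's theorem A = I + B/2 − 1, so I = 6078 − 10/2 + 1 = 6074.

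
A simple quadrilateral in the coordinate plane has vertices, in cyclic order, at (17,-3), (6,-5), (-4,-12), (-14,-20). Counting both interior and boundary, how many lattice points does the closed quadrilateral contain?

71

The shoelace formula gives twice the area as |[17·(-5) − 6·(-3)] + [6·(-12) − (-4)·(-5)] + [(-4)·(-20) − (-14)·(-12)] + [(-14)·(-3) − 17·(-20)]| = 135, so the area is 67.5.
Along each edge there are gcd(|Δx|,|Δy|)+1 lattice points, so counting each shared vertex once the boundary has gcd(11,2) + gcd(10,7) + gcd(10,8) + gcd(31,17) = 1+1+2+1 = 5.
Pick's theorem gives I = A − B/2 + 1 = 67.5 − 5/2 + 1 = 66, so the closed region contains I + B = 66 + 5 = 71 lattice points.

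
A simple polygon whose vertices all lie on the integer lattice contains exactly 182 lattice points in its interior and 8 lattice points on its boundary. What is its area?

Pick's theorem states A = I + B/2 − 1, so A = 182 + 8/2 − 1 = 185.

185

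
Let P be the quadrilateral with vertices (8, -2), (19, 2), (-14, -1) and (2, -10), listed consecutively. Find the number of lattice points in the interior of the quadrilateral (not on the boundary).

138

By the shoelace formula, twice the signed area is |(8·2 − 19·(-2)) + (19·(-1) − (-14)·2) + ((-14)·(-10) − 2·(-1)) + (2·(-2) − 8·(-10))| = 281, so the area is 140.5.
The number of boundary lattice points is Σ gcd(|Δx|,|Δy|) = gcd(11,4) + gcd(33,3) + gcd(16,9) + gcd(6,8) = 1+3+1+2 = 7.
Pick's theorem gives I = A − B/2 + 1 = 140.5 − 7/2 + 1 = 138.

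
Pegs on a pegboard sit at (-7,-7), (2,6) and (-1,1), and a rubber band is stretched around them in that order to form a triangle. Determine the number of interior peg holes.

2

By the shoelace formula, twice the signed area is |((-7)·6 − 2·(-7)) + (2·1 − (-1)·6) + ((-1)·(-7) − (-7)·1)| = 6, so the area is 3.
Along each edge there are gcd(|Δx|,|Δy|)+1 lattice points, so counting each shared vertex once the boundary has gcd(9,13) + gcd(3,5) + gcd(6,8) = 1+1+2 = 4.
Pick's theorem gives I = A − B/2 + 1 = 3 − 4/2 + 1 = 2.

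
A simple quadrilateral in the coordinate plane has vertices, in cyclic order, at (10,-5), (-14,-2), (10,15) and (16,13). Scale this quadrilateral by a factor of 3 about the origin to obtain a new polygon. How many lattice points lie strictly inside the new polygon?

2683

The shoelace formula gives twice the area as |[10·(-2) − (-14)·(-5)] + [(-14)·15 − 10·(-2)] + [10·13 − 16·15] + [16·(-5) − 10·13]| = 600, so the area is 300.
The number of boundary lattice points is Σ gcd(|Δx|,|Δy|) = gcd(24,3) + gcd(24,17) + gcd(6,2) + gcd(6,18) = 3+1+2+6 = 12.
Scaling by 3 multiplies the area by 3² = 9 (so the new area is 2700) and multiplies the boundary lattice-point count by 3, giving 36.
By Pick's theorem, the interior count of the dilated polygon is 2700 − 36/2 + 1 = 2683.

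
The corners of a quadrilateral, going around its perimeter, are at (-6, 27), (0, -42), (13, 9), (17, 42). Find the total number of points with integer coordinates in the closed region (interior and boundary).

The shoelace formula gives twice the area as |((-6)·(-42) − 0·27) + (0·9 − 13·(-42)) + (13·42 − 17·9) + (17·27 − (-6)·42)| = 1902, so the area is 951.
Along each edge there are gcd(|Δx|,|Δy|)+1 lattice points, so counting each shared vertex once the boundary has gcd(6,69) + gcd(13,51) + gcd(4,33) + gcd(23,15) = 3+1+1+1 = 6.
Pick's theorem gives I = A − B/2 + 1 = 951 − 6/2 + 1 = 949, so the closed region contains I + B = 949 + 6 = 955 lattice points.

955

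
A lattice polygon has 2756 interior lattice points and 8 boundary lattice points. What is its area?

By Pick's theorem, A = I + B/2 − 1 = 2756 + 8/2 − 1 = 2759.

2759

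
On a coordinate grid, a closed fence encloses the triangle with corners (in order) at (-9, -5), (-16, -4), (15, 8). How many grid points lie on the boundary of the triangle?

3

Summing gcd(|Δx|,|Δy|) over the edges gives the boundary count: gcd(7,1) + gcd(31,12) + gcd(24,13) = 1+1+1 = 3.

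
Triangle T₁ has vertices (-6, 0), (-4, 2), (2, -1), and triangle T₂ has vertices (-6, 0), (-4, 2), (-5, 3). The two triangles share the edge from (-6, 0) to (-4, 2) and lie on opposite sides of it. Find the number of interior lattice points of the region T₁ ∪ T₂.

The union is the simple quadrilateral with vertices (-6, 0), (2, -1), (-4, 2), (-5, 3) in order.
By the shoelace formula, twice the signed area is |[(-6)·(-1) − 2·0] + [2·2 − (-4)·(-1)] + [(-4)·3 − (-5)·2] + [(-5)·0 − (-6)·3]| = 22, so the area is 11.
Along each edge there are gcd(|Δx|,|Δy|)+1 lattice points, so counting each shared vertex once the boundary has gcd(8,1) + gcd(6,3) + gcd(1,1) + gcd(1,3) = 1+3+1+1 = 6.
By Pick's theorem I = A − B/2 + 1 = 11 − 6/2 + 1 = 9.

9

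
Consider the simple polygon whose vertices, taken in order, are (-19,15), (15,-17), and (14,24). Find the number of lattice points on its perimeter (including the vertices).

The number of boundary lattice points is Σ gcd(|Δx|,|Δy|) = gcd(34,32) + gcd(1,41) + gcd(33,9) = 2+1+3 = 6.

6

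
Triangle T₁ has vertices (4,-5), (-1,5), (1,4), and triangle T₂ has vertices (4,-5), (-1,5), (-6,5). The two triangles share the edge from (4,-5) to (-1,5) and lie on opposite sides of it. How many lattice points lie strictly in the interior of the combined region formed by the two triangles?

24

The union is the simple quadrilateral with vertices (4,-5), (1,4), (-1,5), (-6,5) in order.
Using the shoelace formula, 2A = |(4·4 − 1·(-5)) + (1·5 − (-1)·4) + ((-1)·5 − (-6)·5) + ((-6)·(-5) − 4·5)| = 65, so the area is 65/2.
Along each edge there are gcd(|Δx|,|Δy|)+1 lattice points, so counting each shared vertex once the boundary has gcd(3,9) + gcd(2,1) + gcd(5,0) + gcd(10,10) = 3+1+5+10 = 19.
By Pick's theorem I = A − B/2 + 1 = 65/2 − 19/2 + 1 = 24.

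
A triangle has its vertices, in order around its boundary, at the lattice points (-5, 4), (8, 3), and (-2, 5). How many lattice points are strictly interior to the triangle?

By the shoelace formula, twice the signed area is |[(-5)·3 − 8·4] + [8·5 − (-2)·3] + [(-2)·4 − (-5)·5]| = 16, so the area is 8.
Along each edge there are gcd(|Δx|,|Δy|)+1 lattice points, so counting each shared vertex once the boundary has gcd(13,1) + gcd(10,2) + gcd(3,1) = 1+2+1 = 4.
Pick's theorem gives I = A − B/2 + 1 = 8 − 4/2 + 1 = 7.

7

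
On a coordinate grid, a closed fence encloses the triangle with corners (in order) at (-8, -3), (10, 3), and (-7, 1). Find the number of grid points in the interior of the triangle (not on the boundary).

Using the shoelace formula, 2A = |[(-8)·3 − 10·(-3)] + [10·1 − (-7)·3] + [(-7)·(-3) − (-8)·1]| = 66, so the area is 33.
Summing gcd(|Δx|,|Δy|) over the edges gives the boundary count: gcd(18,6) + gcd(17,2) + gcd(1,4) = 6+1+1 = 8.
Pick's theorem gives I = A − B/2 + 1 = 33 − 8/2 + 1 = 30.

30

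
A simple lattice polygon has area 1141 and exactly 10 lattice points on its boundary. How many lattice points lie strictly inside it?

From Pick's theorem, I = A − B/2 + 1 = 1141 − 10/2 + 1 = 1137.

1137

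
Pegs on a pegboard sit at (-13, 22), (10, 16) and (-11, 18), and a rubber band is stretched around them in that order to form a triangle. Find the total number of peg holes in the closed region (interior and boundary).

43

By the shoelace formula, twice the signed area is |((-13)·16 − 10·22) + (10·18 − (-11)·16) + ((-11)·22 − (-13)·18)| = 80, so the area is 40.
The number of boundary lattice points is Σ gcd(|Δx|,|Δy|) = gcd(23,6) + gcd(21,2) + gcd(2,4) = 1+1+2 = 4.
Pick's theorem gives I = A − B/2 + 1 = 40 − 4/2 + 1 = 39, so the closed region contains I + B = 39 + 4 = 43 lattice points.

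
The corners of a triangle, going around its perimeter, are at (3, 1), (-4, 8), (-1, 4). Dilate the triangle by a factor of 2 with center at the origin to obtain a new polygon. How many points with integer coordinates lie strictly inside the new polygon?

6

The shoelace formula gives twice the area as |[3·8 − (-4)·1] + [(-4)·4 − (-1)·8] + [(-1)·1 − 3·4]| = 7, so the area is 3.5.
The number of boundary lattice points is Σ gcd(|Δx|,|Δy|) = gcd(7,7) + gcd(3,4) + gcd(4,3) = 7+1+1 = 9.
Scaling by 2 multiplies the area by 2² = 4 (so the new area is 14) and multiplies the boundary lattice-point count by 2, giving 18.
By Pick's theorem, the interior count of the dilated polygon is 14 − 18/2 + 1 = 6.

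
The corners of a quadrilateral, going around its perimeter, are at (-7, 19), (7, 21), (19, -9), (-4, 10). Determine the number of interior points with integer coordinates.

292

The shoelace formula gives twice the area as |[(-7)·21 − 7·19] + [7·(-9) − 19·21] + [19·10 − (-4)·(-9)] + [(-4)·19 − (-7)·10]| = 594, so the area is 297.
Along each edge there are gcd(|Δx|,|Δy|)+1 lattice points, so counting each shared vertex once the boundary has gcd(14,2) + gcd(12,30) + gcd(23,19) + gcd(3,9) = 2+6+1+3 = 12.
By Pick's theorem A = I + B/2 − 1, so I = 297 − 12/2 + 1 = 292.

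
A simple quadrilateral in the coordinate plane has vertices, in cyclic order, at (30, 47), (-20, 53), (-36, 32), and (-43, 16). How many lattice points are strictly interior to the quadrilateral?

Using the shoelace formula, 2A = |[30·53 − (-20)·47] + [(-20)·32 − (-36)·53] + [(-36)·16 − (-43)·32] + [(-43)·47 − 30·16]| = 2097, so the area is 2097/2.
Summing gcd(|Δx|,|Δy|) over the edges gives the boundary count: gcd(50,6) + gcd(16,21) + gcd(7,16) + gcd(73,31) = 2+1+1+1 = 5.
By Pick's theorem A = I + B/2 − 1, so I = 2097/2 − 5/2 + 1 = 1047.

1047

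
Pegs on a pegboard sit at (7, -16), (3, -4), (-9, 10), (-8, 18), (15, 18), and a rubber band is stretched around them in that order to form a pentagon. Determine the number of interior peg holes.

409

By the shoelace formula, twice the signed area is |[7·(-4) − 3·(-16)] + [3·10 − (-9)·(-4)] + [(-9)·18 − (-8)·10] + [(-8)·18 − 15·18] + [15·(-16) − 7·18]| = 848, so the area is 424.
The number of boundary lattice points is Σ gcd(|Δx|,|Δy|) = gcd(4,12) + gcd(12,14) + gcd(1,8) + gcd(23,0) + gcd(8,34) = 4+2+1+23+2 = 32.
By Pick's theorem A = I + B/2 − 1, so I = 424 − 32/2 + 1 = 409.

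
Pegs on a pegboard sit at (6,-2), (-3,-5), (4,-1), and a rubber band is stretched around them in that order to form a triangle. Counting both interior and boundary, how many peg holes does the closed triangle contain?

The shoelace formula gives twice the area as |(6·(-5) − (-3)·(-2)) + ((-3)·(-1) − 4·(-5)) + (4·(-2) − 6·(-1))| = 15, so the area is 15/2.
The number of boundary lattice points is Σ gcd(|Δx|,|Δy|) = gcd(9,3) + gcd(7,4) + gcd(2,1) = 3+1+1 = 5.
Pick's theorem gives I = A − B/2 + 1 = 15/2 − 5/2 + 1 = 6, so the closed region contains I + B = 6 + 5 = 11 lattice points.

11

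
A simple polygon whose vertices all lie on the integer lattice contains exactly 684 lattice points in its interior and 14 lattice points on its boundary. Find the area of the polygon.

Pick's theorem states A = I + B/2 − 1, so A = 684 + 14/2 − 1 = 690.

690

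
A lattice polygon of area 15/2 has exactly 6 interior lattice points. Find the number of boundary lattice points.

Pick's theorem gives A = I + B/2 − 1, so B = 2(A − I + 1) = 2(15/2 − 6 + 1) = 5.

5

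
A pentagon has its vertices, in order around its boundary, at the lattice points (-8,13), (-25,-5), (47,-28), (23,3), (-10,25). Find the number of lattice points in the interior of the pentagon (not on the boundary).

1373

Using the shoelace formula, 2A = |[(-8)·(-5) − (-25)·13] + [(-25)·(-28) − 47·(-5)] + [47·3 − 23·(-28)] + [23·25 − (-10)·3] + [(-10)·13 − (-8)·25]| = 2760, so the area is 1380.
Summing gcd(|Δx|,|Δy|) over the edges gives the boundary count: gcd(17,18) + gcd(72,23) + gcd(24,31) + gcd(33,22) + gcd(2,12) = 1+1+1+11+2 = 16.
By Pick's theorem A = I + B/2 − 1, so I = 1380 − 16/2 + 1 = 1373.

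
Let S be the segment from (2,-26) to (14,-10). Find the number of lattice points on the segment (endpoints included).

5

The number of lattice points on a segment between lattice points is gcd(|Δx|,|Δy|) + 1 = gcd(12,16) + 1 = 4 + 1 = 5.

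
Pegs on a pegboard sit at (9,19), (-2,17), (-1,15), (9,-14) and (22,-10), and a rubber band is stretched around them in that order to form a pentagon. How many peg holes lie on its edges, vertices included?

5

The number of boundary lattice points is Σ gcd(|Δx|,|Δy|) = gcd(11,2) + gcd(1,2) + gcd(10,29) + gcd(13,4) + gcd(13,29) = 1+1+1+1+1 = 5.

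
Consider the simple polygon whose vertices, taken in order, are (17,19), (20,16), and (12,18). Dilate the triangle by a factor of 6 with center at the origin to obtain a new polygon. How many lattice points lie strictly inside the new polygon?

By the shoelace formula, twice the signed area is |[17·16 − 20·19] + [20·18 − 12·16] + [12·19 − 17·18]| = 18, so the area is 9.
The number of boundary lattice points is Σ gcd(|Δx|,|Δy|) = gcd(3,3) + gcd(8,2) + gcd(5,1) = 3+2+1 = 6.
Scaling by 6 multiplies the area by 6² = 36 (so the new area is 324) and multiplies the boundary lattice-point count by 6, giving 36.
By Pick's theorem, the interior count of the dilated polygon is 324 − 36/2 + 1 = 307.

307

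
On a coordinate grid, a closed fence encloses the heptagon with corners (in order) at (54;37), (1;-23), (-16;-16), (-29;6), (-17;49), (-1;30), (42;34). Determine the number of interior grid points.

2786

Using the shoelace formula, 2A = |[54·(-23) − 1·37] + [1·(-16) − (-16)·(-23)] + [(-16)·6 − (-29)·(-16)] + [(-29)·49 − (-17)·6] + [(-17)·30 − (-1)·49] + [(-1)·34 − 42·30] + [42·37 − 54·34]| = 5579, so the area is 5579/2.
Along each edge there are gcd(|Δx|,|Δy|)+1 lattice points, so counting each shared vertex once the boundary has gcd(53,60) + gcd(17,7) + gcd(13,22) + gcd(12,43) + gcd(16,19) + gcd(43,4) + gcd(12,3) = 1+1+1+1+1+1+3 = 9.
By Pick's theorem A = I + B/2 − 1, so I = 5579/2 − 9/2 + 1 = 2786.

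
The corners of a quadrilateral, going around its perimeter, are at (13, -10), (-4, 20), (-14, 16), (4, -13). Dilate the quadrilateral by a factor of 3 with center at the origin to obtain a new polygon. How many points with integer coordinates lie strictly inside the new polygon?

3064

The shoelace formula gives twice the area as |[13·20 − (-4)·(-10)] + [(-4)·16 − (-14)·20] + [(-14)·(-13) − 4·16] + [4·(-10) − 13·(-13)]| = 683, so the area is 683/2.
The number of boundary lattice points is Σ gcd(|Δx|,|Δy|) = gcd(17,30) + gcd(10,4) + gcd(18,29) + gcd(9,3) = 1+2+1+3 = 7.
Scaling by 3 multiplies the area by 3² = 9 (so the new area is 3073.5) and multiplies the boundary lattice-point count by 3, giving 21.
By Pick's theorem, the interior count of the dilated polygon is 3073.5 − 21/2 + 1 = 3064.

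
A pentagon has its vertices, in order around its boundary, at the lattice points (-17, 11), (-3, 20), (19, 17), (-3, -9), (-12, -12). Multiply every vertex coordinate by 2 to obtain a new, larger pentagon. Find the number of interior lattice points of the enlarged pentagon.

2525

By the shoelace formula, twice the signed area is |((-17)·20 − (-3)·11) + ((-3)·17 − 19·20) + (19·(-9) − (-3)·17) + ((-3)·(-12) − (-12)·(-9)) + ((-12)·11 − (-17)·(-12))| = 1266, so the area is 633.
The number of boundary lattice points is Σ gcd(|Δx|,|Δy|) = gcd(14,9) + gcd(22,3) + gcd(22,26) + gcd(9,3) + gcd(5,23) = 1+1+2+3+1 = 8.
Scaling by 2 multiplies the area by 2² = 4 (so the new area is 2532) and multiplies the boundary lattice-point count by 2, giving 16.
By Pick's theorem, the interior count of the dilated polygon is 2532 − 16/2 + 1 = 2525.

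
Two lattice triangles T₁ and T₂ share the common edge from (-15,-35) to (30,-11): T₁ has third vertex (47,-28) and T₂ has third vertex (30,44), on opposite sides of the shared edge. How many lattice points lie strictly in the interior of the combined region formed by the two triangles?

1788

The union is the simple quadrilateral with vertices (-15,-35), (47,-28), (30,-11), (30,44) in order.
By the shoelace formula, twice the signed area is |((-15)·(-28) − 47·(-35)) + (47·(-11) − 30·(-28)) + (30·44 − 30·(-11)) + (30·(-35) − (-15)·44)| = 3648, so the area is 1824.
Summing gcd(|Δx|,|Δy|) over the edges gives the boundary count: gcd(62,7) + gcd(17,17) + gcd(0,55) + gcd(45,79) = 1+17+55+1 = 74.
By Pick's theorem I = A − B/2 + 1 = 1824 − 74/2 + 1 = 1788.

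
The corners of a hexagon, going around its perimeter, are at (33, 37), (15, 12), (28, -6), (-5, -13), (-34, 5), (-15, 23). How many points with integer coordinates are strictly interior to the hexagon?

1731

Using the shoelace formula, 2A = |(33·12 − 15·37) + (15·(-6) − 28·12) + (28·(-13) − (-5)·(-6)) + ((-5)·5 − (-34)·(-13)) + ((-34)·23 − (-15)·5) + ((-15)·37 − 33·23)| = 3467, so the area is 3467/2.
Summing gcd(|Δx|,|Δy|) over the edges gives the boundary count: gcd(18,25) + gcd(13,18) + gcd(33,7) + gcd(29,18) + gcd(19,18) + gcd(48,14) = 1+1+1+1+1+2 = 7.
Pick's theorem gives I = A − B/2 + 1 = 3467/2 − 7/2 + 1 = 1731.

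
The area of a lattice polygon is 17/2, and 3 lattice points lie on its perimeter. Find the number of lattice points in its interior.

Pick's theorem A = I + B/2 − 1 rearranges to I = A − B/2 + 1 = 17/2 − 3/2 + 1 = 8.

8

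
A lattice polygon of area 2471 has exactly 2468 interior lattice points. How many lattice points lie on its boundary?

8

Pick's theorem gives A = I + B/2 − 1, so B = 2(A − I + 1) = 2(2471 − 2468 + 1) = 8.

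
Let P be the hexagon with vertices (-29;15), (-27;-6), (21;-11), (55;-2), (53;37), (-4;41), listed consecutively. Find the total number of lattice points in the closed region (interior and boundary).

3582

The shoelace formula gives twice the area as |((-29)·(-6) − (-27)·15) + ((-27)·(-11) − 21·(-6)) + (21·(-2) − 55·(-11)) + (55·37 − 53·(-2)) + (53·41 − (-4)·37) + ((-4)·15 − (-29)·41)| = 7156, so the area is 3578.
Along each edge there are gcd(|Δx|,|Δy|)+1 lattice points, so counting each shared vertex once the boundary has gcd(2,21) + gcd(48,5) + gcd(34,9) + gcd(2,39) + gcd(57,4) + gcd(25,26) = 1+1+1+1+1+1 = 6.
Pick's theorem gives I = A − B/2 + 1 = 3578 − 6/2 + 1 = 3576, so the closed region contains I + B = 3576 + 6 = 3582 lattice points.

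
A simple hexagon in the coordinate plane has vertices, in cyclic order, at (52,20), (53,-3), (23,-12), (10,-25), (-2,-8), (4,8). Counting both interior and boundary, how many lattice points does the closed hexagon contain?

The shoelace formula gives twice the area as |(52·(-3) − 53·20) + (53·(-12) − 23·(-3)) + (23·(-25) − 10·(-12)) + (10·(-8) − (-2)·(-25)) + ((-2)·8 − 4·(-8)) + (4·20 − 52·8)| = 2688, so the area is 1344.
Along each edge there are gcd(|Δx|,|Δy|)+1 lattice points, so counting each shared vertex once the boundary has gcd(1,23) + gcd(30,9) + gcd(13,13) + gcd(12,17) + gcd(6,16) + gcd(48,12) = 1+3+13+1+2+12 = 32.
Pick's theorem gives I = A − B/2 + 1 = 1344 − 32/2 + 1 = 1329, so the closed region contains I + B = 1329 + 32 = 1361 lattice points.

1361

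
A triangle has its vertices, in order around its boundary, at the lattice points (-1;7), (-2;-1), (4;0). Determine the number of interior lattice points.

By the shoelace formula, twice the signed area is |[(-1)·(-1) − (-2)·7] + [(-2)·0 − 4·(-1)] + [4·7 − (-1)·0]| = 47, so the area is 23.5.
The number of boundary lattice points is Σ gcd(|Δx|,|Δy|) = gcd(1,8) + gcd(6,1) + gcd(5,7) = 1+1+1 = 3.
Pick's theorem gives I = A − B/2 + 1 = 23.5 − 3/2 + 1 = 23.

23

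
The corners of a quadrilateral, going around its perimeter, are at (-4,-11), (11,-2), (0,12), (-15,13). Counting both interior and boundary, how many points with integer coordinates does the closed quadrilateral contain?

333

The shoelace formula gives twice the area as |[(-4)·(-2) − 11·(-11)] + [11·12 − 0·(-2)] + [0·13 − (-15)·12] + [(-15)·(-11) − (-4)·13]| = 658, so the area is 329.
The number of boundary lattice points is Σ gcd(|Δx|,|Δy|) = gcd(15,9) + gcd(11,14) + gcd(15,1) + gcd(11,24) = 3+1+1+1 = 6.
Pick's theorem gives I = A − B/2 + 1 = 329 − 6/2 + 1 = 327, so the closed region contains I + B = 327 + 6 = 333 lattice points.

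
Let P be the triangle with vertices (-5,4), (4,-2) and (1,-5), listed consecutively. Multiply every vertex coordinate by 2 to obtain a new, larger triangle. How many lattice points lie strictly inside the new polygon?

Using the shoelace formula, 2A = |[(-5)·(-2) − 4·4] + [4·(-5) − 1·(-2)] + [1·4 − (-5)·(-5)]| = 45, so the area is 45/2.
Summing gcd(|Δx|,|Δy|) over the edges gives the boundary count: gcd(9,6) + gcd(3,3) + gcd(6,9) = 3+3+3 = 9.
Scaling by 2 multiplies the area by 2² = 4 (so the new area is 90) and multiplies the boundary lattice-point count by 2, giving 18.
By Pick's theorem, the interior count of the dilated polygon is 90 − 18/2 + 1 = 82.

82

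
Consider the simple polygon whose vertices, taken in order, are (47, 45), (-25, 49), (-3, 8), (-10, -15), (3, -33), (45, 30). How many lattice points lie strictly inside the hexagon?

3019

The shoelace formula gives twice the area as |[47·49 − (-25)·45] + [(-25)·8 − (-3)·49] + [(-3)·(-15) − (-10)·8] + [(-10)·(-33) − 3·(-15)] + [3·30 − 45·(-33)] + [45·45 − 47·30]| = 6065, so the area is 3032.5.
Summing gcd(|Δx|,|Δy|) over the edges gives the boundary count: gcd(72,4) + gcd(22,41) + gcd(7,23) + gcd(13,18) + gcd(42,63) + gcd(2,15) = 4+1+1+1+21+1 = 29.
By Pick's theorem A = I + B/2 − 1, so I = 3032.5 − 29/2 + 1 = 3019.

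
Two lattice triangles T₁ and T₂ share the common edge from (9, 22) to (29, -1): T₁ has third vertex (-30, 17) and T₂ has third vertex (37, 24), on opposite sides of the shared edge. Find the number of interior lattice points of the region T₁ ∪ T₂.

839

The union is the simple quadrilateral with vertices (9, 22), (-30, 17), (29, -1), (37, 24) in order.
By the shoelace formula, twice the signed area is |(9·17 − (-30)·22) + ((-30)·(-1) − 29·17) + (29·24 − 37·(-1)) + (37·22 − 9·24)| = 1681, so the area is 1681/2.
The number of boundary lattice points is Σ gcd(|Δx|,|Δy|) = gcd(39,5) + gcd(59,18) + gcd(8,25) + gcd(28,2) = 1+1+1+2 = 5.
By Pick's theorem I = A − B/2 + 1 = 1681/2 − 5/2 + 1 = 839.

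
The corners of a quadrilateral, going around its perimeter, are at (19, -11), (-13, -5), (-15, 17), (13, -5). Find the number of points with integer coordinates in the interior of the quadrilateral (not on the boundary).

Using the shoelace formula, 2A = |[19·(-5) − (-13)·(-11)] + [(-13)·17 − (-15)·(-5)] + [(-15)·(-5) − 13·17] + [13·(-11) − 19·(-5)]| = 728, so the area is 364.
The number of boundary lattice points is Σ gcd(|Δx|,|Δy|) = gcd(32,6) + gcd(2,22) + gcd(28,22) + gcd(6,6) = 2+2+2+6 = 12.
Pick's theorem gives I = A − B/2 + 1 = 364 − 12/2 + 1 = 359.

359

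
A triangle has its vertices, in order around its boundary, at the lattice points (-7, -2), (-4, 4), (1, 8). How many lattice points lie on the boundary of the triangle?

The number of boundary lattice points is Σ gcd(|Δx|,|Δy|) = gcd(3,6) + gcd(5,4) + gcd(8,10) = 3+1+2 = 6.

6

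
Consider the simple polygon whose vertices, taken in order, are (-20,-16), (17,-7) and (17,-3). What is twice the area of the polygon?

By the shoelace formula, twice the signed area is |[(-20)·(-7) − 17·(-16)] + [17·(-3) − 17·(-7)] + [17·(-16) − (-20)·(-3)]| = 148, so the area is 74.

148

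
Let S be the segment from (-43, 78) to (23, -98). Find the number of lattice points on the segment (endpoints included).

The number of lattice points on a segment between lattice points is gcd(|Δx|,|Δy|) + 1 = gcd(66,176) + 1 = 22 + 1 = 23.

23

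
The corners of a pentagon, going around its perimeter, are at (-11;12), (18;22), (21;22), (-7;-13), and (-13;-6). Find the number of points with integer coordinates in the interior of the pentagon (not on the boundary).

490

The shoelace formula gives twice the area as |((-11)·22 − 18·12) + (18·22 − 21·22) + (21·(-13) − (-7)·22) + ((-7)·(-6) − (-13)·(-13)) + ((-13)·12 − (-11)·(-6))| = 992, so the area is 496.
The number of boundary lattice points is Σ gcd(|Δx|,|Δy|) = gcd(29,10) + gcd(3,0) + gcd(28,35) + gcd(6,7) + gcd(2,18) = 1+3+7+1+2 = 14.
Pick's theorem gives I = A − B/2 + 1 = 496 − 14/2 + 1 = 490.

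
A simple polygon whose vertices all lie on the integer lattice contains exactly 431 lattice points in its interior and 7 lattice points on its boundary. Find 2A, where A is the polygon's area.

867

Pick's theorem states A = I + B/2 − 1, so A = 431 + 7/2 − 1 = 867/2.
Hence 2A = 867.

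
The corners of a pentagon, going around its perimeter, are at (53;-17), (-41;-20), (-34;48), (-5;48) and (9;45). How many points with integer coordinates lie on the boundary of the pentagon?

The number of boundary lattice points is Σ gcd(|Δx|,|Δy|) = gcd(94,3) + gcd(7,68) + gcd(29,0) + gcd(14,3) + gcd(44,62) = 1+1+29+1+2 = 34.

34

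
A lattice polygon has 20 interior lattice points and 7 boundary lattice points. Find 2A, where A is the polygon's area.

By Pick's theorem, A = I + B/2 − 1 = 20 + 7/2 − 1 = 45/2.
Hence 2A = 45.

45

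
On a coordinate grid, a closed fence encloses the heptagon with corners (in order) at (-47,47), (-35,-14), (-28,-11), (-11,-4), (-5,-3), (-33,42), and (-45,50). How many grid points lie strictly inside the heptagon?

The shoelace formula gives twice the area as |((-47)·(-14) − (-35)·47) + ((-35)·(-11) − (-28)·(-14)) + ((-28)·(-4) − (-11)·(-11)) + ((-11)·(-3) − (-5)·(-4)) + ((-5)·42 − (-33)·(-3)) + ((-33)·50 − (-45)·42) + ((-45)·47 − (-47)·50)| = 2466, so the area is 1233.
Along each edge there are gcd(|Δx|,|Δy|)+1 lattice points, so counting each shared vertex once the boundary has gcd(12,61) + gcd(7,3) + gcd(17,7) + gcd(6,1) + gcd(28,45) + gcd(12,8) + gcd(2,3) = 1+1+1+1+1+4+1 = 10.
By Pick's theorem A = I + B/2 − 1, so I = 1233 − 10/2 + 1 = 1229.

1229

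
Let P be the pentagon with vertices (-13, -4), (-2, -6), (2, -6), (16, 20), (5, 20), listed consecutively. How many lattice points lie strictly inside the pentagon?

334

By the shoelace formula, twice the signed area is |((-13)·(-6) − (-2)·(-4)) + ((-2)·(-6) − 2·(-6)) + (2·20 − 16·(-6)) + (16·20 − 5·20) + (5·(-4) − (-13)·20)| = 690, so the area is 345.
Summing gcd(|Δx|,|Δy|) over the edges gives the boundary count: gcd(11,2) + gcd(4,0) + gcd(14,26) + gcd(11,0) + gcd(18,24) = 1+4+2+11+6 = 24.
Pick's theorem gives I = A − B/2 + 1 = 345 − 24/2 + 1 = 334.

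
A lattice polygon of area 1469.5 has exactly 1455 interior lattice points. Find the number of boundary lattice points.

31

Pick's theorem gives A = I + B/2 − 1, so B = 2(A − I + 1) = 2(1469.5 − 1455 + 1) = 31.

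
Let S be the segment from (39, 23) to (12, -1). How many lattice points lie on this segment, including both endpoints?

4

The number of lattice points on a segment between lattice points is gcd(|Δx|,|Δy|) + 1 = gcd(27,24) + 1 = 3 + 1 = 4.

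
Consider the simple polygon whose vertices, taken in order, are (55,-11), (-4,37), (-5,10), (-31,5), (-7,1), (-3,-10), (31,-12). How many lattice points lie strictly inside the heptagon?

By the shoelace formula, twice the signed area is |[55·37 − (-4)·(-11)] + [(-4)·10 − (-5)·37] + [(-5)·5 − (-31)·10] + [(-31)·1 − (-7)·5] + [(-7)·(-10) − (-3)·1] + [(-3)·(-12) − 31·(-10)] + [31·(-11) − 55·(-12)]| = 3163, so the area is 3163/2.
The number of boundary lattice points is Σ gcd(|Δx|,|Δy|) = gcd(59,48) + gcd(1,27) + gcd(26,5) + gcd(24,4) + gcd(4,11) + gcd(34,2) + gcd(24,1) = 1+1+1+4+1+2+1 = 11.
Pick's theorem gives I = A − B/2 + 1 = 3163/2 − 11/2 + 1 = 1577.

1577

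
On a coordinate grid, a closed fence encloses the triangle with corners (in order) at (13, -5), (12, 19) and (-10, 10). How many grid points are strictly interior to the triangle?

268

Using the shoelace formula, 2A = |(13·19 − 12·(-5)) + (12·10 − (-10)·19) + ((-10)·(-5) − 13·10)| = 537, so the area is 268.5.
The number of boundary lattice points is Σ gcd(|Δx|,|Δy|) = gcd(1,24) + gcd(22,9) + gcd(23,15) = 1+1+1 = 3.
By Pick's theorem A = I + B/2 − 1, so I = 268.5 − 3/2 + 1 = 268.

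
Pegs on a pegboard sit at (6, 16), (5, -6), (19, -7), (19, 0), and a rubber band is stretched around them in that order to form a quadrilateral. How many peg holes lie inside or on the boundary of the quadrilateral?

206

By the shoelace formula, twice the signed area is |(6·(-6) − 5·16) + (5·(-7) − 19·(-6)) + (19·0 − 19·(-7)) + (19·16 − 6·0)| = 400, so the area is 200.
The number of boundary lattice points is Σ gcd(|Δx|,|Δy|) = gcd(1,22) + gcd(14,1) + gcd(0,7) + gcd(13,16) = 1+1+7+1 = 10.
Pick's theorem gives I = A − B/2 + 1 = 200 − 10/2 + 1 = 196, so the closed region contains I + B = 196 + 10 = 206 lattice points.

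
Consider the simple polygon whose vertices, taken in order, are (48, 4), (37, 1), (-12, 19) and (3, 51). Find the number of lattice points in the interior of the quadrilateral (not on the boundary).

1244

Using the shoelace formula, 2A = |(48·1 − 37·4) + (37·19 − (-12)·1) + ((-12)·51 − 3·19) + (3·4 − 48·51)| = 2490, so the area is 1245.
Along each edge there are gcd(|Δx|,|Δy|)+1 lattice points, so counting each shared vertex once the boundary has gcd(11,3) + gcd(49,18) + gcd(15,32) + gcd(45,47) = 1+1+1+1 = 4.
By Pick's theorem A = I + B/2 − 1, so I = 1245 − 4/2 + 1 = 1244.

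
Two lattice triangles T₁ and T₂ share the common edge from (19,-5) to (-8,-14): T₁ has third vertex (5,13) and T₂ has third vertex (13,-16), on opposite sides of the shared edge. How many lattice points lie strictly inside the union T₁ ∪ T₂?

426

The union is the simple quadrilateral with vertices (19,-5), (5,13), (-8,-14), (13,-16) in order.
Using the shoelace formula, 2A = |[19·13 − 5·(-5)] + [5·(-14) − (-8)·13] + [(-8)·(-16) − 13·(-14)] + [13·(-5) − 19·(-16)]| = 855, so the area is 855/2.
The number of boundary lattice points is Σ gcd(|Δx|,|Δy|) = gcd(14,18) + gcd(13,27) + gcd(21,2) + gcd(6,11) = 2+1+1+1 = 5.
By Pick's theorem I = A − B/2 + 1 = 855/2 − 5/2 + 1 = 426.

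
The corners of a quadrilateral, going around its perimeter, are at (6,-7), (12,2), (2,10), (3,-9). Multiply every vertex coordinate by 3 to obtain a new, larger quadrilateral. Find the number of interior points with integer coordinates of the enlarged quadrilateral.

By the shoelace formula, twice the signed area is |[6·2 − 12·(-7)] + [12·10 − 2·2] + [2·(-9) − 3·10] + [3·(-7) − 6·(-9)]| = 197, so the area is 197/2.
Summing gcd(|Δx|,|Δy|) over the edges gives the boundary count: gcd(6,9) + gcd(10,8) + gcd(1,19) + gcd(3,2) = 3+2+1+1 = 7.
Scaling by 3 multiplies the area by 3² = 9 (so the new area is 886.5) and multiplies the boundary lattice-point count by 3, giving 21.
By Pick's theorem, the interior count of the dilated polygon is 886.5 − 21/2 + 1 = 877.

877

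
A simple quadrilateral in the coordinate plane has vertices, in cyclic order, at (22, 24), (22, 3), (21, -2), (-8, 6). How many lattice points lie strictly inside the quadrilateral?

378

Using the shoelace formula, 2A = |(22·3 − 22·24) + (22·(-2) − 21·3) + (21·6 − (-8)·(-2)) + ((-8)·24 − 22·6)| = 783, so the area is 391.5.
Along each edge there are gcd(|Δx|,|Δy|)+1 lattice points, so counting each shared vertex once the boundary has gcd(0,21) + gcd(1,5) + gcd(29,8) + gcd(30,18) = 21+1+1+6 = 29.
Pick's theorem gives I = A − B/2 + 1 = 391.5 − 29/2 + 1 = 378.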